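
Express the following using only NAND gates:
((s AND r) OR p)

((((s NAND r) NAND (s NAND r)) NAND ((s NAND r) NAND (s NAND r))) NAND (p NAND p))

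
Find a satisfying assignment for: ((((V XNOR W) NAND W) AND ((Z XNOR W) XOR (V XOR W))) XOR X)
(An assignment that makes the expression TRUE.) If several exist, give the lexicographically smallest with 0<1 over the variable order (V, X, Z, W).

V=0, X=0, Z=0, W=0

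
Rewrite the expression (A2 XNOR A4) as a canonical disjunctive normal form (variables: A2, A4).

(NOT A2 AND NOT A4) OR (A2 AND A4)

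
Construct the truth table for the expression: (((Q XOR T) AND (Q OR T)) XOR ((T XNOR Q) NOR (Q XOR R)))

Q | T | R | Output
------------------
0 | 0 | 0 | 0
0 | 0 | 1 | 0
0 | 1 | 0 | 0
0 | 1 | 1 | 1
1 | 0 | 0 | 1
1 | 0 | 1 | 0
1 | 1 | 0 | 0
1 | 1 | 1 | 0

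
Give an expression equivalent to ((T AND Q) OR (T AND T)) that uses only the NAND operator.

((((T NAND Q) NAND (T NAND Q)) NAND ((T NAND Q) NAND (T NAND Q))) NAND (((T NAND T) NAND (T NAND T)) NAND ((T NAND T) NAND (T NAND T))))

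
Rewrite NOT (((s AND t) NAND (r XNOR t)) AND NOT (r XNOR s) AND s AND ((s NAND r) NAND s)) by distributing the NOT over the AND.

NOT ((s AND t) NAND (r XNOR t)) OR (r XNOR s) OR NOT s OR NOT ((s NAND r) NAND s)
De Morgan's: NOT(AND of terms) = OR of negations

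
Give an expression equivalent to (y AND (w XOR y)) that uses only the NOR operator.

((y NOR y) NOR (((((w NOR y) NOR (w NOR y)) NOR ((w NOR y) NOR (w NOR y))) NOR ((((w NOR w) NOR (y NOR y)) NOR ((w NOR w) NOR (y NOR y))) NOR (((w NOR w) NOR (y NOR y)) NOR ((w NOR w) NOR (y NOR y))))) NOR ((((w NOR y) NOR (w NOR y)) NOR ((w NOR y) NOR (w NOR y))) NOR ((((w NOR w) NOR (y NOR y)) NOR ((w NOR w) NOR (y NOR y))) NOR (((w NOR w) NOR (y NOR y)) NOR ((w NOR w) NOR (y NOR y)))))))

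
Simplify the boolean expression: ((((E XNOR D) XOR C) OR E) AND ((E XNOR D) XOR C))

By absorption (E AND (E OR v) = E):
= ((E XNOR D) XOR C)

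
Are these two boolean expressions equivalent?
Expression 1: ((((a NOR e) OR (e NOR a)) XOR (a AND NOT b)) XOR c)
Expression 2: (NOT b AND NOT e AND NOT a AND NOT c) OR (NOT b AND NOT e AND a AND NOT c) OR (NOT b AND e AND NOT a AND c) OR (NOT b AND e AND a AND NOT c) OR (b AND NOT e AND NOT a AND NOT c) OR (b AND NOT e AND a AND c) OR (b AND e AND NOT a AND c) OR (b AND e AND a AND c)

Yes, they are equivalent — the two output columns agree on all 16 assignments:
b | e | a | c | Expression 1 | Expression 2
-------------------------------------------
0 | 0 | 0 | 0 | 1 | 1
0 | 0 | 0 | 1 | 0 | 0
0 | 0 | 1 | 0 | 1 | 1
0 | 0 | 1 | 1 | 0 | 0
0 | 1 | 0 | 0 | 0 | 0
0 | 1 | 0 | 1 | 1 | 1
0 | 1 | 1 | 0 | 1 | 1
0 | 1 | 1 | 1 | 0 | 0
1 | 0 | 0 | 0 | 1 | 1
1 | 0 | 0 | 1 | 0 | 0
1 | 0 | 1 | 0 | 0 | 0
1 | 0 | 1 | 1 | 1 | 1
1 | 1 | 0 | 0 | 0 | 0
1 | 1 | 0 | 1 | 1 | 1
1 | 1 | 1 | 0 | 0 | 0
1 | 1 | 1 | 1 | 1 | 1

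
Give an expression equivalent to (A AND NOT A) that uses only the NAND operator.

((A NAND (A NAND A)) NAND (A NAND (A NAND A)))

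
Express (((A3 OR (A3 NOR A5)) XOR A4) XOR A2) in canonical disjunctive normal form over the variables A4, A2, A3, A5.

(NOT A4 AND NOT A2 AND NOT A3 AND NOT A5) OR (NOT A4 AND NOT A2 AND A3 AND NOT A5) OR (NOT A4 AND NOT A2 AND A3 AND A5) OR (NOT A4 AND A2 AND NOT A3 AND A5) OR (A4 AND NOT A2 AND NOT A3 AND A5) OR (A4 AND A2 AND NOT A3 AND NOT A5) OR (A4 AND A2 AND A3 AND NOT A5) OR (A4 AND A2 AND A3 AND A5)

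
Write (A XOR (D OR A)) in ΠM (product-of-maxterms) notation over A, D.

ΠM(0, 2, 3) = (A OR D) AND (NOT A OR D) AND (NOT A OR NOT D)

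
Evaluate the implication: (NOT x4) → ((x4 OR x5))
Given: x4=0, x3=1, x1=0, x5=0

Antecedent (NOT x4) = 1; consequent ((x4 OR x5)) = 0.
1 → 0 = 0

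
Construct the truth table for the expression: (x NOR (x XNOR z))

x | z | Output
--------------
0 | 0 | 0
0 | 1 | 1
1 | 0 | 0
1 | 1 | 0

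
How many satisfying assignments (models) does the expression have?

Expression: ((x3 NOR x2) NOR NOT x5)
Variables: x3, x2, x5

Satisfying assignments: (0,1,1), (1,0,1), (1,1,1)
Count: 3 out of 8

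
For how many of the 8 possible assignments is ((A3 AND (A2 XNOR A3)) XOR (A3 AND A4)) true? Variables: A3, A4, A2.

Satisfying assignments: (1,0,1), (1,1,0)
Count: 2 out of 8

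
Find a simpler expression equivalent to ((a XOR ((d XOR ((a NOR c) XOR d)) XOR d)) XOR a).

By XOR self-cancellation ((E XOR v) XOR v = E) then XOR self-cancellation ((E XOR v) XOR v = E):
= ((a NOR c) XOR d)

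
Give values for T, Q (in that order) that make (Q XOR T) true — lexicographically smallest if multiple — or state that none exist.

T=0, Q=1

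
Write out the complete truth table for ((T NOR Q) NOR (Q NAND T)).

T | Q | Output
--------------
0 | 0 | 0
0 | 1 | 0
1 | 0 | 0
1 | 1 | 1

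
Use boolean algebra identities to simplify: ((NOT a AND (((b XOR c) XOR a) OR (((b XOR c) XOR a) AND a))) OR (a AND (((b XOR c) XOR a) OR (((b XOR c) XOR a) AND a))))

By distribution ((E AND v) OR (E AND NOT v) = E) then absorption (E OR (E AND v) = E):
= ((b XOR c) XOR a)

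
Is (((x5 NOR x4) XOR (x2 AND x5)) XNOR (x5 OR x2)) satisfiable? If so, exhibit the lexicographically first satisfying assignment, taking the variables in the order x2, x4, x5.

x2=0, x4=1, x5=0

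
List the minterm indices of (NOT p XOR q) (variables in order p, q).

Σm(0, 3) = (NOT p AND NOT q) OR (p AND q)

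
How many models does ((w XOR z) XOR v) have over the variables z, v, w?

Satisfying assignments: (0,0,1), (0,1,0), (1,0,0), (1,1,1)
Count: 4 out of 8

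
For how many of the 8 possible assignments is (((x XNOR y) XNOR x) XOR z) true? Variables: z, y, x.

Satisfying assignments: (0,1,0), (0,1,1), (1,0,0), (1,0,1)
Count: 4 out of 8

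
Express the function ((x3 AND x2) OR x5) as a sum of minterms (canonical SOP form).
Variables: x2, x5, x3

Σm(2, 3, 5, 6, 7) = (NOT x2 AND x5 AND NOT x3) OR (NOT x2 AND x5 AND x3) OR (x2 AND NOT x5 AND x3) OR (x2 AND x5 AND NOT x3) OR (x2 AND x5 AND x3)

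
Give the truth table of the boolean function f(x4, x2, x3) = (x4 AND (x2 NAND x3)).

x4 | x2 | x3 | Output
---------------------
0 | 0 | 0 | 0
0 | 0 | 1 | 0
0 | 1 | 0 | 0
0 | 1 | 1 | 0
1 | 0 | 0 | 1
1 | 0 | 1 | 1
1 | 1 | 0 | 1
1 | 1 | 1 | 0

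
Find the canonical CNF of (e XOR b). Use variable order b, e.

(b OR e) AND (NOT b OR NOT e)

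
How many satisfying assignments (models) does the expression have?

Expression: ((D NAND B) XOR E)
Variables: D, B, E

Satisfying assignments: (0,0,0), (0,1,0), (1,0,0), (1,1,1)
Count: 4 out of 8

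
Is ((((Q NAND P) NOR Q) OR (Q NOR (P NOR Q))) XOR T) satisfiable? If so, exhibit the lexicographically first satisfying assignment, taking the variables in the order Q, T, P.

Q=0, T=0, P=1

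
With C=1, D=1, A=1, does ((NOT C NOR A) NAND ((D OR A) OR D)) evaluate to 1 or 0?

Substituting: ((NOT 1 NOR 1) NAND ((1 OR 1) OR 1))
= 1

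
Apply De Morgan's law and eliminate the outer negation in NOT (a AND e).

NOT a OR NOT e
De Morgan's: NOT(AND of terms) = OR of negations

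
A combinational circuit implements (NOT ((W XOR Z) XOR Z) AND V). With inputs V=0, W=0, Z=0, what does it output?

Substituting: (NOT ((0 XOR 0) XOR 0) AND 0)
= 0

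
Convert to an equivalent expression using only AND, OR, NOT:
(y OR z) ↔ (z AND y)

((y OR z) AND (z AND y)) OR (NOT (y OR z) AND NOT (z AND y))
(Biconditional = both true or both false)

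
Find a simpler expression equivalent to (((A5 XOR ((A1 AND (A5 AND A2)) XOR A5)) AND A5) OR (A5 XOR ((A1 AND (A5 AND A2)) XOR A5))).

By absorption (E OR (E AND v) = E) then XOR self-cancellation ((E XOR v) XOR v = E):
= (A1 AND (A5 AND A2))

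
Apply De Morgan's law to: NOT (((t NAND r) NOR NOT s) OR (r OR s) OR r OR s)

NOT ((t NAND r) NOR NOT s) AND NOT (r OR s) AND NOT r AND NOT s
De Morgan's: NOT(OR of terms) = AND of negations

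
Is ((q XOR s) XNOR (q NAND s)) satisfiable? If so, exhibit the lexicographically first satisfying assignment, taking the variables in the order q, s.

q=0, s=1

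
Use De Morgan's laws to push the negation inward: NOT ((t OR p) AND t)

NOT (t OR p) OR NOT t
De Morgan's: NOT(AND of terms) = OR of negations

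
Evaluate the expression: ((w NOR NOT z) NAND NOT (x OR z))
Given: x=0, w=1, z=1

Substituting: ((1 NOR NOT 1) NAND NOT (0 OR 1))
= 1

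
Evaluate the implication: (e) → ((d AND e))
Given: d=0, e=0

Antecedent (e) = 0; consequent ((d AND e)) = 0.
0 → 0 = 1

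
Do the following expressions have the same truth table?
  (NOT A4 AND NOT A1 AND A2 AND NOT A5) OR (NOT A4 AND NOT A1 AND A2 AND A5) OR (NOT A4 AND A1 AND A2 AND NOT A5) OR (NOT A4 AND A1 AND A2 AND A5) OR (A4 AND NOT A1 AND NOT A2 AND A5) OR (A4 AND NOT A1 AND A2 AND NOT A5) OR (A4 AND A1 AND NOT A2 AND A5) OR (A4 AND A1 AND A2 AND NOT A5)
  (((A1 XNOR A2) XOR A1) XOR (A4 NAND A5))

Yes, they are equivalent — the two output columns agree on all 16 assignments:
A4 | A1 | A2 | A5 | Expression 1 | Expression 2
-----------------------------------------------
0 | 0 | 0 | 0 | 0 | 0
0 | 0 | 0 | 1 | 0 | 0
0 | 0 | 1 | 0 | 1 | 1
0 | 0 | 1 | 1 | 1 | 1
0 | 1 | 0 | 0 | 0 | 0
0 | 1 | 0 | 1 | 0 | 0
0 | 1 | 1 | 0 | 1 | 1
0 | 1 | 1 | 1 | 1 | 1
1 | 0 | 0 | 0 | 0 | 0
1 | 0 | 0 | 1 | 1 | 1
1 | 0 | 1 | 0 | 1 | 1
1 | 0 | 1 | 1 | 0 | 0
1 | 1 | 0 | 0 | 0 | 0
1 | 1 | 0 | 1 | 1 | 1
1 | 1 | 1 | 0 | 1 | 1
1 | 1 | 1 | 1 | 0 | 0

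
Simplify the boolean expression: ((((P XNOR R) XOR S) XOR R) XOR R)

By XOR self-cancellation ((E XOR v) XOR v = E):
= ((P XNOR R) XOR S)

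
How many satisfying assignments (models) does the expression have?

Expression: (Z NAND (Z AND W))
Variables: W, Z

Satisfying assignments: (0,0), (0,1), (1,0)
Count: 3 out of 4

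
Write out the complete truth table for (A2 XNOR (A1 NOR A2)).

A1 | A2 | Output
----------------
0 | 0 | 0
0 | 1 | 0
1 | 0 | 1
1 | 1 | 0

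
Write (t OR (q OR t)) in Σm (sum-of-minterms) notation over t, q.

Σm(1, 2, 3) = (NOT t AND q) OR (t AND NOT q) OR (t AND q)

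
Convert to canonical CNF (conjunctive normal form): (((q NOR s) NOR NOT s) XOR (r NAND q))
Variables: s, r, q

(s OR NOT r OR NOT q) AND (NOT s OR r OR q) AND (NOT s OR r OR NOT q) AND (NOT s OR NOT r OR q)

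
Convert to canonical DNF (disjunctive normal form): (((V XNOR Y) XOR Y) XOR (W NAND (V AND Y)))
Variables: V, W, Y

(V AND NOT W AND NOT Y) OR (V AND NOT W AND Y) OR (V AND W AND NOT Y)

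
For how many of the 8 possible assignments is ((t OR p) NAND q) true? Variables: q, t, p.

Satisfying assignments: (0,0,0), (0,0,1), (0,1,0), (0,1,1), (1,0,0)
Count: 5 out of 8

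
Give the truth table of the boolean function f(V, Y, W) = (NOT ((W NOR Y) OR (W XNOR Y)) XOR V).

V | Y | W | Output
------------------
0 | 0 | 0 | 0
0 | 0 | 1 | 1
0 | 1 | 0 | 1
0 | 1 | 1 | 0
1 | 0 | 0 | 1
1 | 0 | 1 | 0
1 | 1 | 0 | 0
1 | 1 | 1 | 1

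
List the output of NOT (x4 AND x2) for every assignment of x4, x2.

x4 | x2 | Output
----------------
0 | 0 | 1
0 | 1 | 1
1 | 0 | 1
1 | 1 | 0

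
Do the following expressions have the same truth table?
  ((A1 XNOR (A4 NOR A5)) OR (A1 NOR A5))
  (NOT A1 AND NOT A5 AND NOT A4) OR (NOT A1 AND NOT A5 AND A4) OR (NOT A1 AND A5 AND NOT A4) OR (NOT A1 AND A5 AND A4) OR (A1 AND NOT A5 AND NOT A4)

Yes, they are equivalent — the two output columns agree on all 8 assignments:
A1 | A5 | A4 | Expression 1 | Expression 2
------------------------------------------
0 | 0 | 0 | 1 | 1
0 | 0 | 1 | 1 | 1
0 | 1 | 0 | 1 | 1
0 | 1 | 1 | 1 | 1
1 | 0 | 0 | 1 | 1
1 | 0 | 1 | 0 | 0
1 | 1 | 0 | 0 | 0
1 | 1 | 1 | 0 | 0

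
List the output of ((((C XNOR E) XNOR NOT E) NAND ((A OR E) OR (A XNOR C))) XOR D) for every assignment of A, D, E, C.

A | D | E | C | Output
----------------------
0 | 0 | 0 | 0 | 0
0 | 0 | 0 | 1 | 1
0 | 0 | 1 | 0 | 0
0 | 0 | 1 | 1 | 1
0 | 1 | 0 | 0 | 1
0 | 1 | 0 | 1 | 0
0 | 1 | 1 | 0 | 1
0 | 1 | 1 | 1 | 0
1 | 0 | 0 | 0 | 0
1 | 0 | 0 | 1 | 1
1 | 0 | 1 | 0 | 0
1 | 0 | 1 | 1 | 1
1 | 1 | 0 | 0 | 1
1 | 1 | 0 | 1 | 0
1 | 1 | 1 | 0 | 1
1 | 1 | 1 | 1 | 0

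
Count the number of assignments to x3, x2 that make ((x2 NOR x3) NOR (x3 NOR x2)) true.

Satisfying assignments: (0,1), (1,0), (1,1)
Count: 3 out of 4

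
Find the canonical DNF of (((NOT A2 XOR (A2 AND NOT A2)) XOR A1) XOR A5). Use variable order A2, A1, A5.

(NOT A2 AND NOT A1 AND NOT A5) OR (NOT A2 AND A1 AND A5) OR (A2 AND NOT A1 AND A5) OR (A2 AND A1 AND NOT A5)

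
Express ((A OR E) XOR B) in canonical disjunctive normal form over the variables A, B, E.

(NOT A AND NOT B AND E) OR (NOT A AND B AND NOT E) OR (A AND NOT B AND NOT E) OR (A AND NOT B AND E)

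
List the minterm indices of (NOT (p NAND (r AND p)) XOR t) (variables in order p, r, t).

Σm(1, 3, 5, 6) = (NOT p AND NOT r AND t) OR (NOT p AND r AND t) OR (p AND NOT r AND t) OR (p AND r AND NOT t)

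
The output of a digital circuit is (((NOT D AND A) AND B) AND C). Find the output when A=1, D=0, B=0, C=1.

Substituting: (((NOT 0 AND 1) AND 0) AND 1)
= 0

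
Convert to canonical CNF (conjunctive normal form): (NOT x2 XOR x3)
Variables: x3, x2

(x3 OR NOT x2) AND (NOT x3 OR x2)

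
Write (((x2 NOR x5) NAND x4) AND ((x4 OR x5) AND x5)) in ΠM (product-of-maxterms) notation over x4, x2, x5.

ΠM(0, 2, 4, 6) = (x4 OR x2 OR x5) AND (x4 OR NOT x2 OR x5) AND (NOT x4 OR x2 OR x5) AND (NOT x4 OR NOT x2 OR x5)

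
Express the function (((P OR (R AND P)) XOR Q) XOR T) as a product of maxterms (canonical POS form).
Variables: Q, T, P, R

ΠM(0, 1, 6, 7, 10, 11, 12, 13) = (Q OR T OR P OR R) AND (Q OR T OR P OR NOT R) AND (Q OR NOT T OR NOT P OR R) AND (Q OR NOT T OR NOT P OR NOT R) AND (NOT Q OR T OR NOT P OR R) AND (NOT Q OR T OR NOT P OR NOT R) AND (NOT Q OR NOT T OR P OR R) AND (NOT Q OR NOT T OR P OR NOT R)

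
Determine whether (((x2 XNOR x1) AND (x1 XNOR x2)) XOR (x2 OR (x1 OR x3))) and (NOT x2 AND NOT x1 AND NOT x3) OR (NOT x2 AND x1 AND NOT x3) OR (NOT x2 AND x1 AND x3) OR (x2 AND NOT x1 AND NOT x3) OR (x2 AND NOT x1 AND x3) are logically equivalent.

Yes, they are equivalent — the two output columns agree on all 8 assignments:
x2 | x1 | x3 | Expression 1 | Expression 2
------------------------------------------
0 | 0 | 0 | 1 | 1
0 | 0 | 1 | 0 | 0
0 | 1 | 0 | 1 | 1
0 | 1 | 1 | 1 | 1
1 | 0 | 0 | 1 | 1
1 | 0 | 1 | 1 | 1
1 | 1 | 0 | 0 | 0
1 | 1 | 1 | 0 | 0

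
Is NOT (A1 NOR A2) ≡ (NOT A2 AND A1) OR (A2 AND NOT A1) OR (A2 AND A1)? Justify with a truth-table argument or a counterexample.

Yes, they are equivalent — the two output columns agree on all 4 assignments:
A2 | A1 | Expression 1 | Expression 2
-------------------------------------
0 | 0 | 0 | 0
0 | 1 | 1 | 1
1 | 0 | 1 | 1
1 | 1 | 1 | 1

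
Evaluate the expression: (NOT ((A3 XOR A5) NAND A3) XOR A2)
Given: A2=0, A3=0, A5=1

Substituting: (NOT ((0 XOR 1) NAND 0) XOR 0)
= 0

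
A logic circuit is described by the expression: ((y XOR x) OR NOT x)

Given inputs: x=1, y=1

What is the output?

Substituting: ((1 XOR 1) OR NOT 1)
= 0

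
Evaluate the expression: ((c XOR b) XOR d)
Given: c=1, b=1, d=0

Substituting: ((1 XOR 1) XOR 0)
= 0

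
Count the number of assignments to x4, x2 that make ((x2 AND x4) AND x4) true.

Satisfying assignments: (1,1)
Count: 1 out of 4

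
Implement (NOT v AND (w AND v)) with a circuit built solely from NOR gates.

(((v NOR v) NOR (v NOR v)) NOR (((w NOR w) NOR (v NOR v)) NOR ((w NOR w) NOR (v NOR v))))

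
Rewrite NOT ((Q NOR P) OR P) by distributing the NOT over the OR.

NOT (Q NOR P) AND NOT P
De Morgan's: NOT(OR of terms) = AND of negations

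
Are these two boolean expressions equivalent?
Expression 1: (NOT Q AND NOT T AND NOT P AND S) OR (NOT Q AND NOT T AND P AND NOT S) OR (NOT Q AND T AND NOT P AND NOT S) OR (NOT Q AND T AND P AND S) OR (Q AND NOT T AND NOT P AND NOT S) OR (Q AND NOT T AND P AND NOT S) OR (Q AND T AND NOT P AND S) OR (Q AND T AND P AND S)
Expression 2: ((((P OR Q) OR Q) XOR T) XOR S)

Yes, they are equivalent — the two output columns agree on all 16 assignments:
Q | T | P | S | Expression 1 | Expression 2
-------------------------------------------
0 | 0 | 0 | 0 | 0 | 0
0 | 0 | 0 | 1 | 1 | 1
0 | 0 | 1 | 0 | 1 | 1
0 | 0 | 1 | 1 | 0 | 0
0 | 1 | 0 | 0 | 1 | 1
0 | 1 | 0 | 1 | 0 | 0
0 | 1 | 1 | 0 | 0 | 0
0 | 1 | 1 | 1 | 1 | 1
1 | 0 | 0 | 0 | 1 | 1
1 | 0 | 0 | 1 | 0 | 0
1 | 0 | 1 | 0 | 1 | 1
1 | 0 | 1 | 1 | 0 | 0
1 | 1 | 0 | 0 | 0 | 0
1 | 1 | 0 | 1 | 1 | 1
1 | 1 | 1 | 0 | 0 | 0
1 | 1 | 1 | 1 | 1 | 1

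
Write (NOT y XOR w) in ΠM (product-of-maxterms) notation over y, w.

ΠM(1, 2) = (y OR NOT w) AND (NOT y OR w)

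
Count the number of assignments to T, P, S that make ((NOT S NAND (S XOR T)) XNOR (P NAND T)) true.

Satisfying assignments: (0,0,0), (0,0,1), (0,1,0), (0,1,1), (1,0,1), (1,1,0)
Count: 6 out of 8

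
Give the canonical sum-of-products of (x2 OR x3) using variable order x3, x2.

Σm(1, 2, 3) = (NOT x3 AND x2) OR (x3 AND NOT x2) OR (x3 AND x2)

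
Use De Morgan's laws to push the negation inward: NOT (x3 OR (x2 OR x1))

NOT x3 AND NOT (x2 OR x1)
De Morgan's: NOT(OR of terms) = AND of negations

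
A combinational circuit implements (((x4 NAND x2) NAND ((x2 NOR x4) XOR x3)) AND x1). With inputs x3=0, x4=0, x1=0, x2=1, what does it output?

Substituting: (((0 NAND 1) NAND ((1 NOR 0) XOR 0)) AND 0)
= 0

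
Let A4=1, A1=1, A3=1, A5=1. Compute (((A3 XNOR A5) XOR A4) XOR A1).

Substituting: (((1 XNOR 1) XOR 1) XOR 1)
= 1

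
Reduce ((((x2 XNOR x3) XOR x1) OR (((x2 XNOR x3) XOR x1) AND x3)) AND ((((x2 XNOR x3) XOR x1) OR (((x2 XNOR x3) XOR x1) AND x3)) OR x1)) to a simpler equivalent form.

By absorption (E AND (E OR v) = E) then absorption (E OR (E AND v) = E):
= ((x2 XNOR x3) XOR x1)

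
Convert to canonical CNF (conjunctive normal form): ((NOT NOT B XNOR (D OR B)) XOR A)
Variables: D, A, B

(D OR NOT A OR B) AND (D OR NOT A OR NOT B) AND (NOT D OR A OR B) AND (NOT D OR NOT A OR NOT B)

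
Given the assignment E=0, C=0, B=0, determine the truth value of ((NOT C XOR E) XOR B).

Substituting: ((NOT 0 XOR 0) XOR 0)
= 1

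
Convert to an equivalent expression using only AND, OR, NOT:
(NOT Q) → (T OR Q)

Q OR (T OR Q)
(Implication elimination: A → B = NOT A OR B)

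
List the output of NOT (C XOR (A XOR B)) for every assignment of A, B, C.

A | B | C | Output
------------------
0 | 0 | 0 | 1
0 | 0 | 1 | 0
0 | 1 | 0 | 0
0 | 1 | 1 | 1
1 | 0 | 0 | 0
1 | 0 | 1 | 1
1 | 1 | 0 | 1
1 | 1 | 1 | 0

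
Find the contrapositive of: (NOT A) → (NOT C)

Contrapositive: C → A
Note: A statement and its contrapositive are logically equivalent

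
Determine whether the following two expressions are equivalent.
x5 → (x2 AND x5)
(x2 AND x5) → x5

No, Converse is not equivalent to original (counterexample: x5=1, x2=0)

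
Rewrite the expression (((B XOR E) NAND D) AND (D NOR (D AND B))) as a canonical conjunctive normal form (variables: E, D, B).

(E OR NOT D OR B) AND (E OR NOT D OR NOT B) AND (NOT E OR NOT D OR B) AND (NOT E OR NOT D OR NOT B)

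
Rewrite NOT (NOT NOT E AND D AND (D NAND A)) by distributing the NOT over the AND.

NOT E OR NOT D OR NOT (D NAND A)
De Morgan's: NOT(AND of terms) = OR of negations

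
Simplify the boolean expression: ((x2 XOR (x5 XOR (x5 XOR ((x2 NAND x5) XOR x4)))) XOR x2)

By XOR self-cancellation ((E XOR v) XOR v = E) then XOR self-cancellation ((E XOR v) XOR v = E):
= ((x2 NAND x5) XOR x4)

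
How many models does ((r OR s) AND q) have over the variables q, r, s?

Satisfying assignments: (1,0,1), (1,1,0), (1,1,1)
Count: 3 out of 8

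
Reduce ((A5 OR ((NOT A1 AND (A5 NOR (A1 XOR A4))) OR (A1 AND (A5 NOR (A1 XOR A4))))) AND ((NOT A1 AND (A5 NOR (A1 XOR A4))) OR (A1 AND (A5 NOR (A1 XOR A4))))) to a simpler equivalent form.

By absorption (E AND (E OR v) = E) then distribution ((E AND v) OR (E AND NOT v) = E):
= (A5 NOR (A1 XOR A4))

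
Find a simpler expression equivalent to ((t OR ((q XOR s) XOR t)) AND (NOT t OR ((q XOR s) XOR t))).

By distribution ((E OR v) AND (E OR NOT v) = E):
= ((q XOR s) XOR t)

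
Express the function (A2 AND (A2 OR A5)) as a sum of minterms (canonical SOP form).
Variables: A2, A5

Σm(2, 3) = (A2 AND NOT A5) OR (A2 AND A5)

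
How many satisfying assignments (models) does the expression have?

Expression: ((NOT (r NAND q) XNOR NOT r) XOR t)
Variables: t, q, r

Satisfying assignments: (0,0,1), (1,0,0), (1,1,0), (1,1,1)
Count: 4 out of 8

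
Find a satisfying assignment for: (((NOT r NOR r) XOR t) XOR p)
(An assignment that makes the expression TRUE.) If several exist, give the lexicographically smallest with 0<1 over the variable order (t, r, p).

t=0, r=0, p=1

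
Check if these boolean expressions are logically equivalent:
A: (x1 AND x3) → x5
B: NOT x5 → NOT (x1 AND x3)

Yes, Contrapositive is always equivalent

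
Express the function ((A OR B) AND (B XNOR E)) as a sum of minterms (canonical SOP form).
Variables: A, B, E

Σm(3, 4, 7) = (NOT A AND B AND E) OR (A AND NOT B AND NOT E) OR (A AND B AND E)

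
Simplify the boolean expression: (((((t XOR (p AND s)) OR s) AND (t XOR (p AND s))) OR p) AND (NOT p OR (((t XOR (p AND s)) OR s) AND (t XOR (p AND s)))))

By distribution ((E OR v) AND (E OR NOT v) = E) then absorption (E AND (E OR v) = E):
= (t XOR (p AND s))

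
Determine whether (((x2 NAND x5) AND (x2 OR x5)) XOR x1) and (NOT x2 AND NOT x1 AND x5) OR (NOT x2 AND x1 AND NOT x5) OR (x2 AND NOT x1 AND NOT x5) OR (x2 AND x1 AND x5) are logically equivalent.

Yes, they are equivalent — the two output columns agree on all 8 assignments:
x2 | x1 | x5 | Expression 1 | Expression 2
------------------------------------------
0 | 0 | 0 | 0 | 0
0 | 0 | 1 | 1 | 1
0 | 1 | 0 | 1 | 1
0 | 1 | 1 | 0 | 0
1 | 0 | 0 | 1 | 1
1 | 0 | 1 | 0 | 0
1 | 1 | 0 | 0 | 0
1 | 1 | 1 | 1 | 1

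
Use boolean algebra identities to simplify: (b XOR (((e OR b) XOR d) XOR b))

By XOR self-cancellation ((E XOR v) XOR v = E):
= ((e OR b) XOR d)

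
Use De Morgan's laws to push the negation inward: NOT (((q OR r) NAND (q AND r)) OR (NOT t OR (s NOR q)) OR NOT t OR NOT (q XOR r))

NOT ((q OR r) NAND (q AND r)) AND NOT (NOT t OR (s NOR q)) AND t AND (q XOR r)
De Morgan's: NOT(OR of terms) = AND of negations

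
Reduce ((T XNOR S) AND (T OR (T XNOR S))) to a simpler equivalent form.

By absorption (E AND (E OR v) = E):
= (T XNOR S)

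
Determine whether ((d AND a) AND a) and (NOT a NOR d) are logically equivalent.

No. Counterexample: with a=1, d=0, Expression 1 = 0 but Expression 2 = 1.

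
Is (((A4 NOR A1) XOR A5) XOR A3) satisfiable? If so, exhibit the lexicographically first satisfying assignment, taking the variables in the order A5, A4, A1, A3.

A5=0, A4=0, A1=0, A3=0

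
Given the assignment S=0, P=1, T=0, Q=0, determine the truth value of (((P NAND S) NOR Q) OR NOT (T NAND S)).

Substituting: (((1 NAND 0) NOR 0) OR NOT (0 NAND 0))
= 0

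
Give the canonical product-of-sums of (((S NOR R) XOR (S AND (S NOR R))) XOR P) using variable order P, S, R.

ΠM(1, 2, 3, 4) = (P OR S OR NOT R) AND (P OR NOT S OR R) AND (P OR NOT S OR NOT R) AND (NOT P OR S OR R)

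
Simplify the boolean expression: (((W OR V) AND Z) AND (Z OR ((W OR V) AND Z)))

By absorption (E AND (E OR v) = E):
= ((W OR V) AND Z)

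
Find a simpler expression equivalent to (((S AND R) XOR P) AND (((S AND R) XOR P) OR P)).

By absorption (E AND (E OR v) = E):
= ((S AND R) XOR P)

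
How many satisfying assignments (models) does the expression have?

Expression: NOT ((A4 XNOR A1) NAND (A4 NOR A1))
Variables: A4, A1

Satisfying assignments: (0,0)
Count: 1 out of 4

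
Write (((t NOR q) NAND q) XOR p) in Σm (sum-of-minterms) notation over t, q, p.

Σm(0, 2, 4, 6) = (NOT t AND NOT q AND NOT p) OR (NOT t AND q AND NOT p) OR (t AND NOT q AND NOT p) OR (t AND q AND NOT p)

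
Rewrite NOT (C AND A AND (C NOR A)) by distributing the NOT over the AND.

NOT C OR NOT A OR NOT (C NOR A)
De Morgan's: NOT(AND of terms) = OR of negations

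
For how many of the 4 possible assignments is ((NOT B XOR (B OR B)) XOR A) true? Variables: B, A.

Satisfying assignments: (0,0), (1,0)
Count: 2 out of 4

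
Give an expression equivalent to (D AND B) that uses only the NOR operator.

((D NOR D) NOR (B NOR B))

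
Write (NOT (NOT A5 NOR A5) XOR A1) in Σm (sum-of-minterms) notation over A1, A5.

Σm(0, 1) = (NOT A1 AND NOT A5) OR (NOT A1 AND A5)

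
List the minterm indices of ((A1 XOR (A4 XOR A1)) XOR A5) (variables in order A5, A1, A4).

Σm(1, 3, 4, 6) = (NOT A5 AND NOT A1 AND A4) OR (NOT A5 AND A1 AND A4) OR (A5 AND NOT A1 AND NOT A4) OR (A5 AND A1 AND NOT A4)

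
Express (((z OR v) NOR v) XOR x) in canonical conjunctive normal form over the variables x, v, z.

(x OR v OR NOT z) AND (x OR NOT v OR z) AND (x OR NOT v OR NOT z) AND (NOT x OR v OR z)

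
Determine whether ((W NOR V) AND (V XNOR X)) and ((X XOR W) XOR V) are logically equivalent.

No. Counterexample: with W=0, X=0, V=0, Expression 1 = 1 but Expression 2 = 0.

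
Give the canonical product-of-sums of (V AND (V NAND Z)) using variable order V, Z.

ΠM(0, 1, 3) = (V OR Z) AND (V OR NOT Z) AND (NOT V OR NOT Z)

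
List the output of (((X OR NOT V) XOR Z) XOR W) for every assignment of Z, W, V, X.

Z | W | V | X | Output
----------------------
0 | 0 | 0 | 0 | 1
0 | 0 | 0 | 1 | 1
0 | 0 | 1 | 0 | 0
0 | 0 | 1 | 1 | 1
0 | 1 | 0 | 0 | 0
0 | 1 | 0 | 1 | 0
0 | 1 | 1 | 0 | 1
0 | 1 | 1 | 1 | 0
1 | 0 | 0 | 0 | 0
1 | 0 | 0 | 1 | 0
1 | 0 | 1 | 0 | 1
1 | 0 | 1 | 1 | 0
1 | 1 | 0 | 0 | 1
1 | 1 | 0 | 1 | 1
1 | 1 | 1 | 0 | 0
1 | 1 | 1 | 1 | 1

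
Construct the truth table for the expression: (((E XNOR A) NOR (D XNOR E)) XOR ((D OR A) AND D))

E | A | D | Output
------------------
0 | 0 | 0 | 0
0 | 0 | 1 | 1
0 | 1 | 0 | 0
0 | 1 | 1 | 0
1 | 0 | 0 | 1
1 | 0 | 1 | 1
1 | 1 | 0 | 0
1 | 1 | 1 | 1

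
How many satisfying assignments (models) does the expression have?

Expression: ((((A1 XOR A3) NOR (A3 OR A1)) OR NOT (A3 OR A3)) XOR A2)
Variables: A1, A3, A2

Satisfying assignments: (0,0,0), (0,1,1), (1,0,0), (1,1,1)
Count: 4 out of 8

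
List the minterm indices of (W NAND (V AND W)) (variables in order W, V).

Σm(0, 1, 2) = (NOT W AND NOT V) OR (NOT W AND V) OR (W AND NOT V)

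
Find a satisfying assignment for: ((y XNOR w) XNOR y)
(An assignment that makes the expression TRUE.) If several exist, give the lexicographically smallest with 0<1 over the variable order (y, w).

y=0, w=1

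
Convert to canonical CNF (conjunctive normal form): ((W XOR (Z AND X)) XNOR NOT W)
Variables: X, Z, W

(X OR Z OR W) AND (X OR Z OR NOT W) AND (X OR NOT Z OR W) AND (X OR NOT Z OR NOT W) AND (NOT X OR Z OR W) AND (NOT X OR Z OR NOT W)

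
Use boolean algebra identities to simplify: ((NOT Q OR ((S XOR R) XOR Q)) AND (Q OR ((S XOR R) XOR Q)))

By distribution ((E OR v) AND (E OR NOT v) = E):
= ((S XOR R) XOR Q)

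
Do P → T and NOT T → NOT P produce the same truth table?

Yes, Contrapositive is always equivalent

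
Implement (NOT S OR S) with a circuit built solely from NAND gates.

(((S NAND S) NAND (S NAND S)) NAND (S NAND S))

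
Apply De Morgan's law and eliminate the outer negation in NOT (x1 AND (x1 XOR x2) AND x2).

NOT x1 OR NOT (x1 XOR x2) OR NOT x2
De Morgan's: NOT(AND of terms) = OR of negations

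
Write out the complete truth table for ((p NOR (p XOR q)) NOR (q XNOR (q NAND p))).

p | q | Output
--------------
0 | 0 | 0
0 | 1 | 0
1 | 0 | 1
1 | 1 | 1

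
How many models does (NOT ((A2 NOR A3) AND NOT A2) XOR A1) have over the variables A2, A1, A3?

Satisfying assignments: (0,0,1), (0,1,0), (1,0,0), (1,0,1)
Count: 4 out of 8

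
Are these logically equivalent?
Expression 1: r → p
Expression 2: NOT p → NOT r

Yes, Contrapositive is always equivalent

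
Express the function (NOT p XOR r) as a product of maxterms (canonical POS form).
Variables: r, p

ΠM(1, 2) = (r OR NOT p) AND (NOT r OR p)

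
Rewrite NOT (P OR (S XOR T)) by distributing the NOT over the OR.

NOT P AND NOT (S XOR T)
De Morgan's: NOT(OR of terms) = AND of negations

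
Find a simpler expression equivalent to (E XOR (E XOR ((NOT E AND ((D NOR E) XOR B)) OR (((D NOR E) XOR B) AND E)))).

By XOR self-cancellation ((E XOR v) XOR v = E) then distribution ((E AND v) OR (E AND NOT v) = E):
= ((D NOR E) XOR B)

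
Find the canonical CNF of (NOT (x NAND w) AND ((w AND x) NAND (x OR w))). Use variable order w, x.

(w OR x) AND (w OR NOT x) AND (NOT w OR x) AND (NOT w OR NOT x)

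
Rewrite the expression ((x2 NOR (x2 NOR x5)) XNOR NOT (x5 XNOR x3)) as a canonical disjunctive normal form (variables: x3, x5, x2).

(NOT x3 AND NOT x5 AND NOT x2) OR (NOT x3 AND NOT x5 AND x2) OR (NOT x3 AND x5 AND NOT x2) OR (x3 AND x5 AND x2)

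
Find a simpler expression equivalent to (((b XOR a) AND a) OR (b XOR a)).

By absorption (E OR (E AND v) = E):
= (b XOR a)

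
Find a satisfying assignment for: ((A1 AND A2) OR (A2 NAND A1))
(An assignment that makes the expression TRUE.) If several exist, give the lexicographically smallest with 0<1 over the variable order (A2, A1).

A2=0, A1=0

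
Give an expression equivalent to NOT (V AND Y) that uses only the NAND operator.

(((V NAND Y) NAND (V NAND Y)) NAND ((V NAND Y) NAND (V NAND Y)))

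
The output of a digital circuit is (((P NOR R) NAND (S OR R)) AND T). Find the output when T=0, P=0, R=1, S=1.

Substituting: (((0 NOR 1) NAND (1 OR 1)) AND 0)
= 0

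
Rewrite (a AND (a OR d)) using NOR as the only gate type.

((a NOR a) NOR (((a NOR d) NOR (a NOR d)) NOR ((a NOR d) NOR (a NOR d))))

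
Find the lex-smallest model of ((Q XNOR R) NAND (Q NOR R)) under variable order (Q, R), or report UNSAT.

Q=0, R=1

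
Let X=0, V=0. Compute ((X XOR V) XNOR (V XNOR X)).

Substituting: ((0 XOR 0) XNOR (0 XNOR 0))
= 0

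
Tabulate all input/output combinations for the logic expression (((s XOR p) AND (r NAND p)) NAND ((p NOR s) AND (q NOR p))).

p | q | s | r | Output
----------------------
0 | 0 | 0 | 0 | 1
0 | 0 | 0 | 1 | 1
0 | 0 | 1 | 0 | 1
0 | 0 | 1 | 1 | 1
0 | 1 | 0 | 0 | 1
0 | 1 | 0 | 1 | 1
0 | 1 | 1 | 0 | 1
0 | 1 | 1 | 1 | 1
1 | 0 | 0 | 0 | 1
1 | 0 | 0 | 1 | 1
1 | 0 | 1 | 0 | 1
1 | 0 | 1 | 1 | 1
1 | 1 | 0 | 0 | 1
1 | 1 | 0 | 1 | 1
1 | 1 | 1 | 0 | 1
1 | 1 | 1 | 1 | 1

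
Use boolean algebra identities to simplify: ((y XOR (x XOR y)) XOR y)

By XOR self-cancellation ((E XOR v) XOR v = E):
= (x XOR y)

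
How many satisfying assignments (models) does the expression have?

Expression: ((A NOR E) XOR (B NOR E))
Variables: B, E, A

Satisfying assignments: (0,0,1), (1,0,0)
Count: 2 out of 8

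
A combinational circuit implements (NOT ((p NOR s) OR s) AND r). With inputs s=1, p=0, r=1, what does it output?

Substituting: (NOT ((0 NOR 1) OR 1) AND 1)
= 0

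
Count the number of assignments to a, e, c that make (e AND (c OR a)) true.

Satisfying assignments: (0,1,1), (1,1,0), (1,1,1)
Count: 3 out of 8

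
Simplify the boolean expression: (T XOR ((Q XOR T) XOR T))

By XOR self-cancellation ((E XOR v) XOR v = E):
= (Q XOR T)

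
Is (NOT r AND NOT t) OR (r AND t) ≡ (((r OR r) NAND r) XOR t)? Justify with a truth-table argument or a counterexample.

Yes, they are equivalent — the two output columns agree on all 4 assignments:
r | t | Expression 1 | Expression 2
-----------------------------------
0 | 0 | 1 | 1
0 | 1 | 0 | 0
1 | 0 | 0 | 0
1 | 1 | 1 | 1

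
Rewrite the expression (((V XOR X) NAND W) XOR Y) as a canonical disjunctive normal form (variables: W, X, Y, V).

(NOT W AND NOT X AND NOT Y AND NOT V) OR (NOT W AND NOT X AND NOT Y AND V) OR (NOT W AND X AND NOT Y AND NOT V) OR (NOT W AND X AND NOT Y AND V) OR (W AND NOT X AND NOT Y AND NOT V) OR (W AND NOT X AND Y AND V) OR (W AND X AND NOT Y AND V) OR (W AND X AND Y AND NOT V)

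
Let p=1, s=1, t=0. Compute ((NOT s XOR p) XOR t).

Substituting: ((NOT 1 XOR 1) XOR 0)
= 1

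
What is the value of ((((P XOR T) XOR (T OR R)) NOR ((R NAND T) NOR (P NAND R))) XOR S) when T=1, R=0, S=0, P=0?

Substituting: ((((0 XOR 1) XOR (1 OR 0)) NOR ((0 NAND 1) NOR (0 NAND 0))) XOR 0)
= 1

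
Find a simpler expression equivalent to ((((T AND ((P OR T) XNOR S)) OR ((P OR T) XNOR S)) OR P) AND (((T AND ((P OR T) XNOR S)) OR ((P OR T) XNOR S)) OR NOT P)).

By distribution ((E OR v) AND (E OR NOT v) = E) then absorption (E OR (E AND v) = E):
= ((P OR T) XNOR S)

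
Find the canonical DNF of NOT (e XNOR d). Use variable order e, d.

(NOT e AND d) OR (e AND NOT d)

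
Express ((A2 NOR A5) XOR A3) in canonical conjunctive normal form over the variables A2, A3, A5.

(A2 OR A3 OR NOT A5) AND (A2 OR NOT A3 OR A5) AND (NOT A2 OR A3 OR A5) AND (NOT A2 OR A3 OR NOT A5)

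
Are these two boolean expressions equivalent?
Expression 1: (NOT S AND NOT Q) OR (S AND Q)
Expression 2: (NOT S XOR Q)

Yes, they are equivalent — the two output columns agree on all 4 assignments:
S | Q | Expression 1 | Expression 2
-----------------------------------
0 | 0 | 1 | 1
0 | 1 | 0 | 0
1 | 0 | 0 | 0
1 | 1 | 1 | 1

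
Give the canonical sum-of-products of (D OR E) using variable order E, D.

Σm(1, 2, 3) = (NOT E AND D) OR (E AND NOT D) OR (E AND D)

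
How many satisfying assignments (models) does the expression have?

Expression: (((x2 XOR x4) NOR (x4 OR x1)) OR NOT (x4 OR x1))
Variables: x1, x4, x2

Satisfying assignments: (0,0,0), (0,0,1)
Count: 2 out of 8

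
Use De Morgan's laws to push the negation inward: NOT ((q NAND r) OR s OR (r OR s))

NOT (q NAND r) AND NOT s AND NOT (r OR s)
De Morgan's: NOT(OR of terms) = AND of negations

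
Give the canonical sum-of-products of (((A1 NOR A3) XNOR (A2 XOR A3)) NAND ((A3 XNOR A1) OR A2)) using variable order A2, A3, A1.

Σm(0, 1, 2, 3, 5) = (NOT A2 AND NOT A3 AND NOT A1) OR (NOT A2 AND NOT A3 AND A1) OR (NOT A2 AND A3 AND NOT A1) OR (NOT A2 AND A3 AND A1) OR (A2 AND NOT A3 AND A1)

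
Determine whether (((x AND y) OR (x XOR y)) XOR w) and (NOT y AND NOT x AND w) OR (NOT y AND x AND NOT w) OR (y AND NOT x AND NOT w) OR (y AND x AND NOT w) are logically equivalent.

Yes, they are equivalent — the two output columns agree on all 8 assignments:
y | x | w | Expression 1 | Expression 2
---------------------------------------
0 | 0 | 0 | 0 | 0
0 | 0 | 1 | 1 | 1
0 | 1 | 0 | 1 | 1
0 | 1 | 1 | 0 | 0
1 | 0 | 0 | 1 | 1
1 | 0 | 1 | 0 | 0
1 | 1 | 0 | 1 | 1
1 | 1 | 1 | 0 | 0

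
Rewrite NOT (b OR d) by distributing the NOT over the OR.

NOT b AND NOT d
De Morgan's: NOT(OR of terms) = AND of negations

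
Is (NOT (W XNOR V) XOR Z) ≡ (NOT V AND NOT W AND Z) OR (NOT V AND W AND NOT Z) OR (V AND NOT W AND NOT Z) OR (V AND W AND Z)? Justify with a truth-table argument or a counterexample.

Yes, they are equivalent — the two output columns agree on all 8 assignments:
V | W | Z | Expression 1 | Expression 2
---------------------------------------
0 | 0 | 0 | 0 | 0
0 | 0 | 1 | 1 | 1
0 | 1 | 0 | 1 | 1
0 | 1 | 1 | 0 | 0
1 | 0 | 0 | 1 | 1
1 | 0 | 1 | 0 | 0
1 | 1 | 0 | 0 | 0
1 | 1 | 1 | 1 | 1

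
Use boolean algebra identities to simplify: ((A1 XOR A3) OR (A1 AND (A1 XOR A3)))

By absorption (E OR (E AND v) = E):
= (A1 XOR A3)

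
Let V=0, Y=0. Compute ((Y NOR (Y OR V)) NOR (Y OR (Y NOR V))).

Substituting: ((0 NOR (0 OR 0)) NOR (0 OR (0 NOR 0)))
= 0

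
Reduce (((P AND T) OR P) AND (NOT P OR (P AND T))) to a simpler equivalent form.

By distribution ((E OR v) AND (E OR NOT v) = E):
= (P AND T)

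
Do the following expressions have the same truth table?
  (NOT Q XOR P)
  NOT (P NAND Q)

No. Counterexample: with Q=0, P=0, Expression 1 = 1 but Expression 2 = 0.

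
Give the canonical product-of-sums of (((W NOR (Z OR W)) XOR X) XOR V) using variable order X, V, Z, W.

ΠM(1, 2, 3, 4, 8, 13, 14, 15) = (X OR V OR Z OR NOT W) AND (X OR V OR NOT Z OR W) AND (X OR V OR NOT Z OR NOT W) AND (X OR NOT V OR Z OR W) AND (NOT X OR V OR Z OR W) AND (NOT X OR NOT V OR Z OR NOT W) AND (NOT X OR NOT V OR NOT Z OR W) AND (NOT X OR NOT V OR NOT Z OR NOT W)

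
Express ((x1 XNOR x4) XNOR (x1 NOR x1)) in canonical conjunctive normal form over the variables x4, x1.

(NOT x4 OR x1) AND (NOT x4 OR NOT x1)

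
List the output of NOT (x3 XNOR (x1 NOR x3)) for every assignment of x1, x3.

x1 | x3 | Output
----------------
0 | 0 | 1
0 | 1 | 1
1 | 0 | 0
1 | 1 | 1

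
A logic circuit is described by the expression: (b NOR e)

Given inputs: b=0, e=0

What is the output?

Substituting: (0 NOR 0)
= 1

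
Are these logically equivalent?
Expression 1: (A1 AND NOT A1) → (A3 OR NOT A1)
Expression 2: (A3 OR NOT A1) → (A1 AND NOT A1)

No, Converse is not equivalent to original (counterexample: A1=0, A3=0)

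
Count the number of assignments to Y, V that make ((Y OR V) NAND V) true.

Satisfying assignments: (0,0), (1,0)
Count: 2 out of 4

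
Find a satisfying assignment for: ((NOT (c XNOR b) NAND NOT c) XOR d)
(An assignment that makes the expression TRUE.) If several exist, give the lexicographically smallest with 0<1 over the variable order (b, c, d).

b=0, c=0, d=0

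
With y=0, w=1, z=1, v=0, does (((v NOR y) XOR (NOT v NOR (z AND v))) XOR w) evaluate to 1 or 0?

Substituting: (((0 NOR 0) XOR (NOT 0 NOR (1 AND 0))) XOR 1)
= 0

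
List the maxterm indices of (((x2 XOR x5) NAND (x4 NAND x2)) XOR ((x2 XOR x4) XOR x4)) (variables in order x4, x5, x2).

ΠM(2, 3, 5, 6, 7) = (x4 OR NOT x5 OR x2) AND (x4 OR NOT x5 OR NOT x2) AND (NOT x4 OR x5 OR NOT x2) AND (NOT x4 OR NOT x5 OR x2) AND (NOT x4 OR NOT x5 OR NOT x2)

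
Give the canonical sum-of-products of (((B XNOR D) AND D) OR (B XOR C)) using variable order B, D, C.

Σm(1, 3, 4, 6, 7) = (NOT B AND NOT D AND C) OR (NOT B AND D AND C) OR (B AND NOT D AND NOT C) OR (B AND D AND NOT C) OR (B AND D AND C)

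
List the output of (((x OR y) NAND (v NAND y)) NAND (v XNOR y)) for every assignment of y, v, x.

y | v | x | Output
------------------
0 | 0 | 0 | 0
0 | 0 | 1 | 1
0 | 1 | 0 | 1
0 | 1 | 1 | 1
1 | 0 | 0 | 1
1 | 0 | 1 | 1
1 | 1 | 0 | 0
1 | 1 | 1 | 0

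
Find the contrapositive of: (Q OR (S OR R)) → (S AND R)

Contrapositive: NOT (S AND R) → NOT (Q OR (S OR R))
Note: A statement and its contrapositive are logically equivalent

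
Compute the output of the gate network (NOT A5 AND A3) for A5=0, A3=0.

Substituting: (NOT 0 AND 0)
= 0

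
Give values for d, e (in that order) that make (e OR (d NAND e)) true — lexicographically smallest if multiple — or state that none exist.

d=0, e=0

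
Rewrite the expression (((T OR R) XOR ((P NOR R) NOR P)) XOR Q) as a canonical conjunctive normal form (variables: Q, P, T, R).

(Q OR P OR T OR R) AND (Q OR P OR T OR NOT R) AND (Q OR P OR NOT T OR NOT R) AND (Q OR NOT P OR T OR R) AND (NOT Q OR P OR NOT T OR R) AND (NOT Q OR NOT P OR T OR NOT R) AND (NOT Q OR NOT P OR NOT T OR R) AND (NOT Q OR NOT P OR NOT T OR NOT R)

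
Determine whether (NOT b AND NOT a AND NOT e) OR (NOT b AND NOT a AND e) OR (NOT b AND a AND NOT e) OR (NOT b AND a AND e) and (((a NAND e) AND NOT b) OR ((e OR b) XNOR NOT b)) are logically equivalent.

Yes, they are equivalent — the two output columns agree on all 8 assignments:
b | a | e | Expression 1 | Expression 2
---------------------------------------
0 | 0 | 0 | 1 | 1
0 | 0 | 1 | 1 | 1
0 | 1 | 0 | 1 | 1
0 | 1 | 1 | 1 | 1
1 | 0 | 0 | 0 | 0
1 | 0 | 1 | 0 | 0
1 | 1 | 0 | 0 | 0
1 | 1 | 1 | 0 | 0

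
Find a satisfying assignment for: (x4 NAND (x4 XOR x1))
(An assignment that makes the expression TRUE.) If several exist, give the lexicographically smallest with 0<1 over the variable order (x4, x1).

x4=0, x1=0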